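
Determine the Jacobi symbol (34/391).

0

Pull out 2: since 391 ≡ 7 (mod 8), (2/391) = +1.
Reciprocity: 17 ≡ 1 and 391 ≡ 3 (mod 4), so (17/391) = +(391/17).
Reduce top mod 17: now compute (0/17).
Top reduces to 0: gcd > 1, so the symbol is 0.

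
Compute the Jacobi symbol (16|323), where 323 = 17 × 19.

1

Pull out 2^4: since 323 ≡ 3 (mod 8), (2/323) = -1, so (2/323)^4 = +1.
Reached (1/323) = 1. Collecting the sign flips along the way, the symbol is +1.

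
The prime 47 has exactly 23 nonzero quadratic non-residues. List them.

Square k = 1,…,23 (k and 47−k give the same square):
1²=1, 2²=4, 3²=9, 4²=16, 5²=25, 6²=36, 7²≡2, 8²≡17, 9²≡34, 10²≡6, 11²≡27, 12²≡3, 13²≡28, 14²≡8, 15²≡37, 16²≡21, 17²≡7, 18²≡42, 19²≡32, 20²≡24, 21²≡18, 22²≡14, 23²≡12 (mod 47).
The residues are {1, 2, 3, 4, 6, 7, 8, 9, 12, 14, 16, 17, 18, 21, 24, 25, 27, 28, 32, 34, 36, 37, 42}; the non-residues are the remaining 23 nonzero classes.

5 10 11 13 15 19 20 22 23 26 29 30 31 33 35 38 39 40 41 43 44 45 46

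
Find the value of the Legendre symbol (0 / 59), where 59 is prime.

Top reduces to 0: gcd > 1, so the symbol is 0.

0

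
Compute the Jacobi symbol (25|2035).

0

Reciprocity: 25 ≡ 1 and 2035 ≡ 3 (mod 4), so (25/2035) = +(2035/25).
Reduce top mod 25: now compute (10/25).
Pull out 2: since 25 ≡ 1 (mod 8), (2/25) = +1.
Reciprocity: 5 ≡ 1 and 25 ≡ 1 (mod 4), so (5/25) = +(25/5).
Reduce top mod 5: now compute (0/5).
Top reduces to 0: gcd > 1, so the symbol is 0.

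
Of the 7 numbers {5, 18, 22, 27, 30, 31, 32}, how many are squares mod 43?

1

(5/43) = -1 → non-residue.
(18/43) = -1 → non-residue.
(22/43) = -1 → non-residue.
(27/43) = -1 → non-residue.
(30/43) = -1 → non-residue.
(31/43) = +1 → QR.
(32/43) = -1 → non-residue.
Total quadratic residues among the 7: 1.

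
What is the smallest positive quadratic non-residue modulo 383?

5

(2/383) = +1, so 2 is a residue.
(3/383) = +1, so 3 is a residue.
(4/383) = +1, so 4 is a residue.
(5/383) = −1, so 5 is the smallest positive non-residue mod 383.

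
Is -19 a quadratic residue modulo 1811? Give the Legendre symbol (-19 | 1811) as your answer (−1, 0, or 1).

First reduce: -19 ≡ 1792 (mod 1811).
Pull out 2^8: since 1811 ≡ 3 (mod 8), (2/1811) = -1, so (2/1811)^8 = +1.
Reciprocity: 7 ≡ 3 and 1811 ≡ 3 (mod 4), so (7/1811) = −(1811/7).
Reduce top mod 7: now compute (5/7).
Reciprocity: 5 ≡ 1 and 7 ≡ 3 (mod 4), so (5/7) = +(7/5).
Reduce top mod 5: now compute (2/5).
Pull out 2: since 5 ≡ 5 (mod 8), (2/5) = -1.
Reached (1/5) = 1. Collecting the sign flips along the way, the symbol is +1.

1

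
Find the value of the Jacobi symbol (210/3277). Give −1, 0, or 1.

Pull out 2: since 3277 ≡ 5 (mod 8), (2/3277) = -1.
Reciprocity: 105 ≡ 1 and 3277 ≡ 1 (mod 4), so (105/3277) = +(3277/105).
Reduce top mod 105: now compute (22/105).
Pull out 2: since 105 ≡ 1 (mod 8), (2/105) = +1.
Reciprocity: 11 ≡ 3 and 105 ≡ 1 (mod 4), so (11/105) = +(105/11).
Reduce top mod 11: now compute (6/11).
Pull out 2: since 11 ≡ 3 (mod 8), (2/11) = -1.
Reciprocity: 3 ≡ 3 and 11 ≡ 3 (mod 4), so (3/11) = −(11/3).
Reduce top mod 3: now compute (2/3).
Pull out 2: since 3 ≡ 3 (mod 8), (2/3) = -1.
Reached (1/3) = 1. Collecting the sign flips along the way, the symbol is +1.

1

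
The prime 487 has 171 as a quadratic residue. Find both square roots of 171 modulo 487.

71, 416

Since 487 ≡ 3 (mod 4), a square root of 171 is 171^((487+1)/4) = 171^122 mod 487.
Repeated squaring: 171^2≡21, 171^4≡441, 171^8≡168, 171^16≡465, 171^32≡484, 171^64≡9 (mod 487).
171^122 = 171^(64+32+16+8+2) ≡ 71 (mod 487).
Check: 71² = 5041 ≡ 171 (mod 487). The two roots are 71 and 416.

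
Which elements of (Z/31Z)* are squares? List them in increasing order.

1 2 4 5 7 8 9 10 14 16 18 19 20 25 28

Square k = 1,…,15 (k and 31−k give the same square):
1²=1, 2²=4, 3²=9, 4²=16, 5²=25, 6²≡5, 7²≡18, 8²≡2, 9²≡19, 10²≡7, 11²≡28, 12²≡20, 13²≡14, 14²≡10, 15²≡8 (mod 31).
So the quadratic residues mod 31 are {1, 2, 4, 5, 7, 8, 9, 10, 14, 16, 18, 19, 20, 25, 28}.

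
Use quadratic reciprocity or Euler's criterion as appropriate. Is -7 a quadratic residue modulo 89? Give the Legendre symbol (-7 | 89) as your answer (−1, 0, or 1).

-1

First reduce: -7 ≡ 82 (mod 89).
Pull out 2: since 89 ≡ 1 (mod 8), (2/89) = +1.
Reciprocity: 41 ≡ 1 and 89 ≡ 1 (mod 4), so (41/89) = +(89/41).
Reduce top mod 41: now compute (7/41).
Reciprocity: 7 ≡ 3 and 41 ≡ 1 (mod 4), so (7/41) = +(41/7).
Reduce top mod 7: now compute (6/7).
Pull out 2: since 7 ≡ 7 (mod 8), (2/7) = +1.
Reciprocity: 3 ≡ 3 and 7 ≡ 3 (mod 4), so (3/7) = −(7/3).
Reduce top mod 3: now compute (1/3).
Reached (1/3) = 1. Collecting the sign flips along the way, the symbol is -1.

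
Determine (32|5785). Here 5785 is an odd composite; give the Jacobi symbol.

1

Pull out 2^5: since 5785 ≡ 1 (mod 8), (2/5785) = +1, so (2/5785)^5 = +1.
Reached (1/5785) = 1. Collecting the sign flips along the way, the symbol is +1.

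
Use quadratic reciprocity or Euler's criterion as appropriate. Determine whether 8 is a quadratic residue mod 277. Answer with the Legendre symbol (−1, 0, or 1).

Pull out 2^3: since 277 ≡ 5 (mod 8), (2/277) = -1, so (2/277)^3 = -1.
Reached (1/277) = 1. Collecting the sign flips along the way, the symbol is -1.

-1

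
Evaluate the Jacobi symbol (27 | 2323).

Reciprocity: 27 ≡ 3 and 2323 ≡ 3 (mod 4), so (27/2323) = −(2323/27).
Reduce top mod 27: now compute (1/27).
Reached (1/27) = 1. Collecting the sign flips along the way, the symbol is -1.

-1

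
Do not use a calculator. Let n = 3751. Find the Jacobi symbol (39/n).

Reciprocity: 39 ≡ 3 and 3751 ≡ 3 (mod 4), so (39/3751) = −(3751/39).
Reduce top mod 39: now compute (7/39).
Reciprocity: 7 ≡ 3 and 39 ≡ 3 (mod 4), so (7/39) = −(39/7).
Reduce top mod 7: now compute (4/7).
Pull out 2^2: since 7 ≡ 7 (mod 8), (2/7) = +1, so (2/7)^2 = +1.
Reached (1/7) = 1. Collecting the sign flips along the way, the symbol is +1.

1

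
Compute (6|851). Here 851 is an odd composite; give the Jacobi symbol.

Pull out 2: since 851 ≡ 3 (mod 8), (2/851) = -1.
Reciprocity: 3 ≡ 3 and 851 ≡ 3 (mod 4), so (3/851) = −(851/3).
Reduce top mod 3: now compute (2/3).
Pull out 2: since 3 ≡ 3 (mod 8), (2/3) = -1.
Reached (1/3) = 1. Collecting the sign flips along the way, the symbol is -1.

-1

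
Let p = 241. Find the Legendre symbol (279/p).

-1

First reduce: 279 ≡ 38 (mod 241).
Pull out 2: since 241 ≡ 1 (mod 8), (2/241) = +1.
Reciprocity: 19 ≡ 3 and 241 ≡ 1 (mod 4), so (19/241) = +(241/19).
Reduce top mod 19: now compute (13/19).
Reciprocity: 13 ≡ 1 and 19 ≡ 3 (mod 4), so (13/19) = +(19/13).
Reduce top mod 13: now compute (6/13).
Pull out 2: since 13 ≡ 5 (mod 8), (2/13) = -1.
Reciprocity: 3 ≡ 3 and 13 ≡ 1 (mod 4), so (3/13) = +(13/3).
Reduce top mod 3: now compute (1/3).
Reached (1/3) = 1. Collecting the sign flips along the way, the symbol is -1.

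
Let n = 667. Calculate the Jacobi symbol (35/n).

Reciprocity: 35 ≡ 3 and 667 ≡ 3 (mod 4), so (35/667) = −(667/35).
Reduce top mod 35: now compute (2/35).
Pull out 2: since 35 ≡ 3 (mod 8), (2/35) = -1.
Reached (1/35) = 1. Collecting the sign flips along the way, the symbol is +1.

1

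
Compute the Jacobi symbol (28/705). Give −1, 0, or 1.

Pull out 2^2: since 705 ≡ 1 (mod 8), (2/705) = +1, so (2/705)^2 = +1.
Reciprocity: 7 ≡ 3 and 705 ≡ 1 (mod 4), so (7/705) = +(705/7).
Reduce top mod 7: now compute (5/7).
Reciprocity: 5 ≡ 1 and 7 ≡ 3 (mod 4), so (5/7) = +(7/5).
Reduce top mod 5: now compute (2/5).
Pull out 2: since 5 ≡ 5 (mod 8), (2/5) = -1.
Reached (1/5) = 1. Collecting the sign flips along the way, the symbol is -1.

-1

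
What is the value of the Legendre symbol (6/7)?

Pull out 2: since 7 ≡ 7 (mod 8), (2/7) = +1.
Reciprocity: 3 ≡ 3 and 7 ≡ 3 (mod 4), so (3/7) = −(7/3).
Reduce top mod 3: now compute (1/3).
Reached (1/3) = 1. Collecting the sign flips along the way, the symbol is -1.

-1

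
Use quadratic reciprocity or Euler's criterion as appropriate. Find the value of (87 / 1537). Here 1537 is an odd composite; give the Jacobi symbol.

0

Reciprocity: 87 ≡ 3 and 1537 ≡ 1 (mod 4), so (87/1537) = +(1537/87).
Reduce top mod 87: now compute (58/87).
Pull out 2: since 87 ≡ 7 (mod 8), (2/87) = +1.
Reciprocity: 29 ≡ 1 and 87 ≡ 3 (mod 4), so (29/87) = +(87/29).
Reduce top mod 29: now compute (0/29).
Top reduces to 0: gcd > 1, so the symbol is 0.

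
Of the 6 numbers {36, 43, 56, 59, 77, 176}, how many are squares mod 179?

(36/179) = +1 → QR.
(43/179) = +1 → QR.
(56/179) = +1 → QR.
(59/179) = +1 → QR.
(77/179) = +1 → QR.
(176/179) = -1 → non-residue.
Total quadratic residues among the 6: 5.

5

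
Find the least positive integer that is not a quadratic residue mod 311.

11

(2/311) = +1, so 2 is a residue.
(3/311) = +1, so 3 is a residue.
(4/311) = +1, so 4 is a residue.
(5/311) = +1, so 5 is a residue.
(6/311) = +1, so 6 is a residue.
(7/311) = +1, so 7 is a residue.
(8/311) = +1, so 8 is a residue.
(9/311) = +1, so 9 is a residue.
(10/311) = +1, so 10 is a residue.
(11/311) = −1, so 11 is the smallest positive non-residue mod 311.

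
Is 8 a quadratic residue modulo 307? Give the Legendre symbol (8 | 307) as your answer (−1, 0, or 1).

-1

Pull out 2^3: since 307 ≡ 3 (mod 8), (2/307) = -1, so (2/307)^3 = -1.
Reached (1/307) = 1. Collecting the sign flips along the way, the symbol is -1.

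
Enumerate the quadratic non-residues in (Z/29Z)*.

2 3 8 10 11 12 14 15 17 18 19 21 26 27

Square k = 1,…,14 (k and 29−k give the same square):
1²=1, 2²=4, 3²=9, 4²=16, 5²=25, 6²≡7, 7²≡20, 8²≡6, 9²≡23, 10²≡13, 11²≡5, 12²≡28, 13²≡24, 14²≡22 (mod 29).
The residues are {1, 4, 5, 6, 7, 9, 13, 16, 20, 22, 23, 24, 25, 28}; the non-residues are the remaining 14 nonzero classes.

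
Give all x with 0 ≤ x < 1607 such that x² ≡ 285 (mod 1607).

Since 1607 ≡ 3 (mod 4), a square root of 285 is 285^((1607+1)/4) = 285^402 mod 1607.
Repeated squaring: 285^2≡875, 285^4≡693, 285^8≡1363, 285^16≡77, 285^32≡1108, 285^64≡1523, 285^128≡628, 285^256≡669 (mod 1607).
285^402 = 285^(256+128+16+2) ≡ 1276 (mod 1607).
Check: 1276² = 1628176 ≡ 285 (mod 1607). The two roots are 331 and 1276.

331, 1276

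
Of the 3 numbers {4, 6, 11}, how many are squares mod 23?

2

(4/23) = +1 → QR.
(6/23) = +1 → QR.
(11/23) = -1 → non-residue.
Total quadratic residues among the 3: 2.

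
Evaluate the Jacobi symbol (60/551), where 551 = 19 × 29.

1

Pull out 2^2: since 551 ≡ 7 (mod 8), (2/551) = +1, so (2/551)^2 = +1.
Reciprocity: 15 ≡ 3 and 551 ≡ 3 (mod 4), so (15/551) = −(551/15).
Reduce top mod 15: now compute (11/15).
Reciprocity: 11 ≡ 3 and 15 ≡ 3 (mod 4), so (11/15) = −(15/11).
Reduce top mod 11: now compute (4/11).
Pull out 2^2: since 11 ≡ 3 (mod 8), (2/11) = -1, so (2/11)^2 = +1.
Reached (1/11) = 1. Collecting the sign flips along the way, the symbol is +1.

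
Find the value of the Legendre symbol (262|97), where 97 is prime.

-1

First reduce: 262 ≡ 68 (mod 97).
Pull out 2^2: since 97 ≡ 1 (mod 8), (2/97) = +1, so (2/97)^2 = +1.
Reciprocity: 17 ≡ 1 and 97 ≡ 1 (mod 4), so (17/97) = +(97/17).
Reduce top mod 17: now compute (12/17).
Pull out 2^2: since 17 ≡ 1 (mod 8), (2/17) = +1, so (2/17)^2 = +1.
Reciprocity: 3 ≡ 3 and 17 ≡ 1 (mod 4), so (3/17) = +(17/3).
Reduce top mod 3: now compute (2/3).
Pull out 2: since 3 ≡ 3 (mod 8), (2/3) = -1.
Reached (1/3) = 1. Collecting the sign flips along the way, the symbol is -1.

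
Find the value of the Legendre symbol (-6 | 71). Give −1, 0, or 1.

-1

First reduce: -6 ≡ 65 (mod 71).
Reciprocity: 65 ≡ 1 and 71 ≡ 3 (mod 4), so (65/71) = +(71/65).
Reduce top mod 65: now compute (6/65).
Pull out 2: since 65 ≡ 1 (mod 8), (2/65) = +1.
Reciprocity: 3 ≡ 3 and 65 ≡ 1 (mod 4), so (3/65) = +(65/3).
Reduce top mod 3: now compute (2/3).
Pull out 2: since 3 ≡ 3 (mod 8), (2/3) = -1.
Reached (1/3) = 1. Collecting the sign flips along the way, the symbol is -1.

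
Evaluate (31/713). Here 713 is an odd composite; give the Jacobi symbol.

Reciprocity: 31 ≡ 3 and 713 ≡ 1 (mod 4), so (31/713) = +(713/31).
Reduce top mod 31: now compute (0/31).
Top reduces to 0: gcd > 1, so the symbol is 0.

0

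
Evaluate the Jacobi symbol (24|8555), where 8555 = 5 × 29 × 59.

Pull out 2^3: since 8555 ≡ 3 (mod 8), (2/8555) = -1, so (2/8555)^3 = -1.
Reciprocity: 3 ≡ 3 and 8555 ≡ 3 (mod 4), so (3/8555) = −(8555/3).
Reduce top mod 3: now compute (2/3).
Pull out 2: since 3 ≡ 3 (mod 8), (2/3) = -1.
Reached (1/3) = 1. Collecting the sign flips along the way, the symbol is -1.

-1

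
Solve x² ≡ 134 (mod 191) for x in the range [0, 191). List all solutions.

Since 191 ≡ 3 (mod 4), a square root of 134 is 134^((191+1)/4) = 134^48 mod 191.
Repeated squaring: 134^2≡2, 134^4≡4, 134^8≡16, 134^16≡65, 134^32≡23 (mod 191).
134^48 = 134^(32+16) ≡ 158 (mod 191).
Check: 158² = 24964 ≡ 134 (mod 191). The two roots are 33 and 158.

33, 158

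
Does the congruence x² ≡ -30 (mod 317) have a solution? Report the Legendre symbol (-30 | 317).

Euler's criterion: (-30/317) ≡ 287^158 (mod 317).
287^2 ≡ 266 (mod 317)
287^4 ≡ 65 (mod 317)
287^8 ≡ 104 (mod 317)
287^16 ≡ 38 (mod 317)
287^32 ≡ 176 (mod 317)
287^64 ≡ 227 (mod 317)
287^128 ≡ 175 (mod 317)
287^158 = 287^(128+16+8+4+2) ≡ 316 (mod 317).
Result is 316 ≡ −1, so (-30/317) = −1.

-1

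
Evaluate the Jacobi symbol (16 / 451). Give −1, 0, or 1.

Pull out 2^4: since 451 ≡ 3 (mod 8), (2/451) = -1, so (2/451)^4 = +1.
Reached (1/451) = 1. Collecting the sign flips along the way, the symbol is +1.

1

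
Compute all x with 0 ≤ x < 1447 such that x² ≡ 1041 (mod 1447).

517, 930

Since 1447 ≡ 3 (mod 4), a square root of 1041 is 1041^((1447+1)/4) = 1041^362 mod 1447.
Repeated squaring: 1041^2≡1325, 1041^4≡414, 1041^8≡650, 1041^16≡1423, 1041^32≡576, 1041^64≡413, 1041^128≡1270, 1041^256≡942 (mod 1447).
1041^362 = 1041^(256+64+32+8+2) ≡ 930 (mod 1447).
Check: 930² = 864900 ≡ 1041 (mod 1447). The two roots are 517 and 930.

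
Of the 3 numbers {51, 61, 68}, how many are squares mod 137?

(51/137) = -1 → non-residue.
(61/137) = +1 → QR.
(68/137) = +1 → QR.
Total quadratic residues among the 3: 2.

2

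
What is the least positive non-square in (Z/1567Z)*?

3

(2/1567) = +1, so 2 is a residue.
(3/1567) = −1, so 3 is the smallest positive non-residue mod 1567.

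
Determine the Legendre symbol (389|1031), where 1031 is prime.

-1

Reciprocity: 389 ≡ 1 and 1031 ≡ 3 (mod 4), so (389/1031) = +(1031/389).
Reduce top mod 389: now compute (253/389).
Reciprocity: 253 ≡ 1 and 389 ≡ 1 (mod 4), so (253/389) = +(389/253).
Reduce top mod 253: now compute (136/253).
Pull out 2^3: since 253 ≡ 5 (mod 8), (2/253) = -1, so (2/253)^3 = -1.
Reciprocity: 17 ≡ 1 and 253 ≡ 1 (mod 4), so (17/253) = +(253/17).
Reduce top mod 17: now compute (15/17).
Reciprocity: 15 ≡ 3 and 17 ≡ 1 (mod 4), so (15/17) = +(17/15).
Reduce top mod 15: now compute (2/15).
Pull out 2: since 15 ≡ 7 (mod 8), (2/15) = +1.
Reached (1/15) = 1. Collecting the sign flips along the way, the symbol is -1.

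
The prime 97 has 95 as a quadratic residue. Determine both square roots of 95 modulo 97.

17, 80

97 ≡ 1 (mod 4), so we find a root by search.
Trying successive values, 17² = 289 ≡ 95 (mod 97). The other root is 97 − 17 = 80.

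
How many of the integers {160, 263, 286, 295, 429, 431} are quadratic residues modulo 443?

(160/443) = +1 → QR.
(263/443) = +1 → QR.
(286/443) = +1 → QR.
(295/443) = -1 → non-residue.
(429/443) = -1 → non-residue.
(431/443) = -1 → non-residue.
Total quadratic residues among the 6: 3.

3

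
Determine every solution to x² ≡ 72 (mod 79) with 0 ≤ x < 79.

25, 54

Since 79 ≡ 3 (mod 4), a square root of 72 is 72^((79+1)/4) = 72^20 mod 79.
Repeated squaring: 72^2≡49, 72^4≡31, 72^8≡13, 72^16≡11 (mod 79).
72^20 = 72^(16+4) ≡ 25 (mod 79).
Check: 25² = 625 ≡ 72 (mod 79). The two roots are 25 and 54.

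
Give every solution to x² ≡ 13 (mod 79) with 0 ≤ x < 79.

31, 48

Since 79 ≡ 3 (mod 4), a square root of 13 is 13^((79+1)/4) = 13^20 mod 79.
Repeated squaring: 13^2≡11, 13^4≡42, 13^8≡26, 13^16≡44 (mod 79).
13^20 = 13^(16+4) ≡ 31 (mod 79).
Check: 31² = 961 ≡ 13 (mod 79). The two roots are 31 and 48.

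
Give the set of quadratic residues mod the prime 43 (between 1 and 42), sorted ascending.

1, 4, 6, 9, 10, 11, 13, 14, 15, 16, 17, 21, 23, 24, 25, 31, 35, 36, 38, 40, 41

Square k = 1,…,21 (k and 43−k give the same square):
1²=1, 2²=4, 3²=9, 4²=16, 5²=25, 6²=36, 7²≡6, 8²≡21, 9²≡38, 10²≡14, 11²≡35, 12²≡15, 13²≡40, 14²≡24, 15²≡10, 16²≡41, 17²≡31, 18²≡23, 19²≡17, 20²≡13, 21²≡11 (mod 43).
So the quadratic residues mod 43 are {1, 4, 6, 9, 10, 11, 13, 14, 15, 16, 17, 21, 23, 24, 25, 31, 35, 36, 38, 40, 41}.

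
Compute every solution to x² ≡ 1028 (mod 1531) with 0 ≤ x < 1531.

469, 1062

Since 1531 ≡ 3 (mod 4), a square root of 1028 is 1028^((1531+1)/4) = 1028^383 mod 1531.
Repeated squaring: 1028^2≡394, 1028^4≡605, 1028^8≡116, 1028^16≡1208, 1028^32≡221, 1028^64≡1380, 1028^128≡1367, 1028^256≡869 (mod 1531).
1028^383 = 1028^(256+64+32+16+8+4+2+1) ≡ 469 (mod 1531).
Check: 469² = 219961 ≡ 1028 (mod 1531). The two roots are 469 and 1062.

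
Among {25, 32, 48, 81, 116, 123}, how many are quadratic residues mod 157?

(25/157) = +1 → QR.
(32/157) = -1 → non-residue.
(48/157) = +1 → QR.
(81/157) = +1 → QR.
(116/157) = -1 → non-residue.
(123/157) = -1 → non-residue.
Total quadratic residues among the 6: 3.

3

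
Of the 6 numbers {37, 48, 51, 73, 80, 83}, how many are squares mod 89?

2

(37/89) = -1 → non-residue.
(48/89) = -1 → non-residue.
(51/89) = -1 → non-residue.
(73/89) = +1 → QR.
(80/89) = +1 → QR.
(83/89) = -1 → non-residue.
Total quadratic residues among the 6: 2.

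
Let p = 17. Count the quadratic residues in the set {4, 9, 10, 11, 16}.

(4/17) = +1 → QR.
(9/17) = +1 → QR.
(10/17) = -1 → non-residue.
(11/17) = -1 → non-residue.
(16/17) = +1 → QR.
Total quadratic residues among the 5: 3.

3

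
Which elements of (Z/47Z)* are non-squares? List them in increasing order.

5 10 11 13 15 19 20 22 23 26 29 30 31 33 35 38 39 40 41 43 44 45 46

Square k = 1,…,23 (k and 47−k give the same square):
1²=1, 2²=4, 3²=9, 4²=16, 5²=25, 6²=36, 7²≡2, 8²≡17, 9²≡34, 10²≡6, 11²≡27, 12²≡3, 13²≡28, 14²≡8, 15²≡37, 16²≡21, 17²≡7, 18²≡42, 19²≡32, 20²≡24, 21²≡18, 22²≡14, 23²≡12 (mod 47).
The residues are {1, 2, 3, 4, 6, 7, 8, 9, 12, 14, 16, 17, 18, 21, 24, 25, 27, 28, 32, 34, 36, 37, 42}; the non-residues are the remaining 23 nonzero classes.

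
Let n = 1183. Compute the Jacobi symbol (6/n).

Pull out 2: since 1183 ≡ 7 (mod 8), (2/1183) = +1.
Reciprocity: 3 ≡ 3 and 1183 ≡ 3 (mod 4), so (3/1183) = −(1183/3).
Reduce top mod 3: now compute (1/3).
Reached (1/3) = 1. Collecting the sign flips along the way, the symbol is -1.

-1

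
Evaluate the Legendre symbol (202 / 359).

1

Pull out 2: since 359 ≡ 7 (mod 8), (2/359) = +1.
Reciprocity: 101 ≡ 1 and 359 ≡ 3 (mod 4), so (101/359) = +(359/101).
Reduce top mod 101: now compute (56/101).
Pull out 2^3: since 101 ≡ 5 (mod 8), (2/101) = -1, so (2/101)^3 = -1.
Reciprocity: 7 ≡ 3 and 101 ≡ 1 (mod 4), so (7/101) = +(101/7).
Reduce top mod 7: now compute (3/7).
Reciprocity: 3 ≡ 3 and 7 ≡ 3 (mod 4), so (3/7) = −(7/3).
Reduce top mod 3: now compute (1/3).
Reached (1/3) = 1. Collecting the sign flips along the way, the symbol is +1.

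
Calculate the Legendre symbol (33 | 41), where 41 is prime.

1

Euler's criterion: (33/41) ≡ 33^20 (mod 41).
33^2 ≡ 23 (mod 41)
33^4 ≡ 37 (mod 41)
33^8 ≡ 16 (mod 41)
33^16 ≡ 10 (mod 41)
33^20 = 33^(16+4) ≡ 1 (mod 41).
Result is 1, so (33/41) = 1.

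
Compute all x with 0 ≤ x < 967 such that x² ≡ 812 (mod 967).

Since 967 ≡ 3 (mod 4), a square root of 812 is 812^((967+1)/4) = 812^242 mod 967.
Repeated squaring: 812^2≡817, 812^4≡259, 812^8≡358, 812^16≡520, 812^32≡607, 812^64≡22, 812^128≡484 (mod 967).
812^242 = 812^(128+64+32+16+2) ≡ 860 (mod 967).
Check: 860² = 739600 ≡ 812 (mod 967). The two roots are 107 and 860.

107, 860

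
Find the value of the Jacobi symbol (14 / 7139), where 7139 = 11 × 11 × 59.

Pull out 2: since 7139 ≡ 3 (mod 8), (2/7139) = -1.
Reciprocity: 7 ≡ 3 and 7139 ≡ 3 (mod 4), so (7/7139) = −(7139/7).
Reduce top mod 7: now compute (6/7).
Pull out 2: since 7 ≡ 7 (mod 8), (2/7) = +1.
Reciprocity: 3 ≡ 3 and 7 ≡ 3 (mod 4), so (3/7) = −(7/3).
Reduce top mod 3: now compute (1/3).
Reached (1/3) = 1. Collecting the sign flips along the way, the symbol is -1.

-1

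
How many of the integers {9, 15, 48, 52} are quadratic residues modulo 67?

2

(9/67) = +1 → QR.
(15/67) = +1 → QR.
(48/67) = -1 → non-residue.
(52/67) = -1 → non-residue.
Total quadratic residues among the 4: 2.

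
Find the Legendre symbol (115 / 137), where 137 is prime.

Reciprocity: 115 ≡ 3 and 137 ≡ 1 (mod 4), so (115/137) = +(137/115).
Reduce top mod 115: now compute (22/115).
Pull out 2: since 115 ≡ 3 (mod 8), (2/115) = -1.
Reciprocity: 11 ≡ 3 and 115 ≡ 3 (mod 4), so (11/115) = −(115/11).
Reduce top mod 11: now compute (5/11).
Reciprocity: 5 ≡ 1 and 11 ≡ 3 (mod 4), so (5/11) = +(11/5).
Reduce top mod 5: now compute (1/5).
Reached (1/5) = 1. Collecting the sign flips along the way, the symbol is +1.

1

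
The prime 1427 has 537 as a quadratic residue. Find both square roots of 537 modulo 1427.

Since 1427 ≡ 3 (mod 4), a square root of 537 is 537^((1427+1)/4) = 537^357 mod 1427.
Repeated squaring: 537^2≡115, 537^4≡382, 537^8≡370, 537^16≡1335, 537^32≡1329, 537^64≡1042, 537^128≡1244, 537^256≡668 (mod 1427).
537^357 = 537^(256+64+32+4+1) ≡ 620 (mod 1427).
Check: 620² = 384400 ≡ 537 (mod 1427). The two roots are 620 and 807.

620, 807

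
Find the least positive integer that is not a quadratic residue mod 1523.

2

(2/1523) = −1, so 2 is the smallest positive non-residue mod 1523.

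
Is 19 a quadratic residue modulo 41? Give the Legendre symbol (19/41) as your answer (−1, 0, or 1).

Euler's criterion: (19/41) ≡ 19^20 (mod 41).
19^2 ≡ 33 (mod 41)
19^4 ≡ 23 (mod 41)
19^8 ≡ 37 (mod 41)
19^16 ≡ 16 (mod 41)
19^20 = 19^(16+4) ≡ 40 (mod 41).
Result is 40 ≡ −1, so (19/41) = −1.

-1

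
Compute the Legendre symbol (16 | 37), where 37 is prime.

1

Euler's criterion: (16/37) ≡ 16^18 (mod 37).
16^2 ≡ 34 (mod 37)
16^4 ≡ 9 (mod 37)
16^8 ≡ 7 (mod 37)
16^16 ≡ 12 (mod 37)
16^18 = 16^(16+2) ≡ 1 (mod 37).
Result is 1, so (16/37) = 1.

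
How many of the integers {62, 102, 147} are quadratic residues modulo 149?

1

(62/149) = -1 → non-residue.
(102/149) = +1 → QR.
(147/149) = -1 → non-residue.
Total quadratic residues among the 3: 1.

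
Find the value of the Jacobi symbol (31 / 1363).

Reciprocity: 31 ≡ 3 and 1363 ≡ 3 (mod 4), so (31/1363) = −(1363/31).
Reduce top mod 31: now compute (30/31).
Pull out 2: since 31 ≡ 7 (mod 8), (2/31) = +1.
Reciprocity: 15 ≡ 3 and 31 ≡ 3 (mod 4), so (15/31) = −(31/15).
Reduce top mod 15: now compute (1/15).
Reached (1/15) = 1. Collecting the sign flips along the way, the symbol is +1.

1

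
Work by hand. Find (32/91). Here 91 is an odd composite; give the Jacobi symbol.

Pull out 2^5: since 91 ≡ 3 (mod 8), (2/91) = -1, so (2/91)^5 = -1.
Reached (1/91) = 1. Collecting the sign flips along the way, the symbol is -1.

-1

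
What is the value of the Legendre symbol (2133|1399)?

First reduce: 2133 ≡ 734 (mod 1399).
Pull out 2: since 1399 ≡ 7 (mod 8), (2/1399) = +1.
Reciprocity: 367 ≡ 3 and 1399 ≡ 3 (mod 4), so (367/1399) = −(1399/367).
Reduce top mod 367: now compute (298/367).
Pull out 2: since 367 ≡ 7 (mod 8), (2/367) = +1.
Reciprocity: 149 ≡ 1 and 367 ≡ 3 (mod 4), so (149/367) = +(367/149).
Reduce top mod 149: now compute (69/149).
Reciprocity: 69 ≡ 1 and 149 ≡ 1 (mod 4), so (69/149) = +(149/69).
Reduce top mod 69: now compute (11/69).
Reciprocity: 11 ≡ 3 and 69 ≡ 1 (mod 4), so (11/69) = +(69/11).
Reduce top mod 11: now compute (3/11).
Reciprocity: 3 ≡ 3 and 11 ≡ 3 (mod 4), so (3/11) = −(11/3).
Reduce top mod 3: now compute (2/3).
Pull out 2: since 3 ≡ 3 (mod 8), (2/3) = -1.
Reached (1/3) = 1. Collecting the sign flips along the way, the symbol is -1.

-1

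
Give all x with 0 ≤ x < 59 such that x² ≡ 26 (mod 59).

12, 47

Since 59 ≡ 3 (mod 4), a square root of 26 is 26^((59+1)/4) = 26^15 mod 59.
Repeated squaring: 26^2≡27, 26^4≡21, 26^8≡28 (mod 59).
26^15 = 26^(8+4+2+1) ≡ 12 (mod 59).
Check: 12² = 144 ≡ 26 (mod 59). The two roots are 12 and 47.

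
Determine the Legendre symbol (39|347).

Reciprocity: 39 ≡ 3 and 347 ≡ 3 (mod 4), so (39/347) = −(347/39).
Reduce top mod 39: now compute (35/39).
Reciprocity: 35 ≡ 3 and 39 ≡ 3 (mod 4), so (35/39) = −(39/35).
Reduce top mod 35: now compute (4/35).
Pull out 2^2: since 35 ≡ 3 (mod 8), (2/35) = -1, so (2/35)^2 = +1.
Reached (1/35) = 1. Collecting the sign flips along the way, the symbol is +1.

1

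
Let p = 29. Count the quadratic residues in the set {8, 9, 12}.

1

(8/29) = -1 → non-residue.
(9/29) = +1 → QR.
(12/29) = -1 → non-residue.
Total quadratic residues among the 3: 1.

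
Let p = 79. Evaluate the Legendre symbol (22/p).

1

Pull out 2: since 79 ≡ 7 (mod 8), (2/79) = +1.
Reciprocity: 11 ≡ 3 and 79 ≡ 3 (mod 4), so (11/79) = −(79/11).
Reduce top mod 11: now compute (2/11).
Pull out 2: since 11 ≡ 3 (mod 8), (2/11) = -1.
Reached (1/11) = 1. Collecting the sign flips along the way, the symbol is +1.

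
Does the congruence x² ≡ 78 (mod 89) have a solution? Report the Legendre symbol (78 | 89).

Euler's criterion: (78/89) ≡ 78^44 (mod 89).
78^2 ≡ 32 (mod 89)
78^4 ≡ 45 (mod 89)
78^8 ≡ 67 (mod 89)
78^16 ≡ 39 (mod 89)
78^32 ≡ 8 (mod 89)
78^44 = 78^(32+8+4) ≡ 1 (mod 89).
Result is 1, so (78/89) = 1.

1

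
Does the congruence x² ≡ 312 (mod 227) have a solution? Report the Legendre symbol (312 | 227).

1

Euler's criterion: (312/227) ≡ 85^113 (mod 227).
85^2 ≡ 188 (mod 227)
85^4 ≡ 159 (mod 227)
85^8 ≡ 84 (mod 227)
85^16 ≡ 19 (mod 227)
85^32 ≡ 134 (mod 227)
85^64 ≡ 23 (mod 227)
85^113 = 85^(64+32+16+1) ≡ 1 (mod 227).
Result is 1, so (312/227) = 1.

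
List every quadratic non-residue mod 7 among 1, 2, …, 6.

Square k = 1,…,3 (k and 7−k give the same square):
1²=1, 2²=4, 3²≡2 (mod 7).
The residues are {1, 2, 4}; the non-residues are the remaining 3 nonzero classes.

3, 5, 6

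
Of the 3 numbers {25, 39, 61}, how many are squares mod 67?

2

(25/67) = +1 → QR.
(39/67) = +1 → QR.
(61/67) = -1 → non-residue.
Total quadratic residues among the 3: 2.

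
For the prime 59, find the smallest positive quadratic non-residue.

(2/59) = −1, so 2 is the smallest positive non-residue mod 59.

2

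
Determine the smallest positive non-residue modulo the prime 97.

(2/97) = +1, so 2 is a residue.
(3/97) = +1, so 3 is a residue.
(4/97) = +1, so 4 is a residue.
(5/97) = −1, so 5 is the smallest positive non-residue mod 97.

5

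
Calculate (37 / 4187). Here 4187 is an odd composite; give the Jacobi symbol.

-1

Reciprocity: 37 ≡ 1 and 4187 ≡ 3 (mod 4), so (37/4187) = +(4187/37).
Reduce top mod 37: now compute (6/37).
Pull out 2: since 37 ≡ 5 (mod 8), (2/37) = -1.
Reciprocity: 3 ≡ 3 and 37 ≡ 1 (mod 4), so (3/37) = +(37/3).
Reduce top mod 3: now compute (1/3).
Reached (1/3) = 1. Collecting the sign flips along the way, the symbol is -1.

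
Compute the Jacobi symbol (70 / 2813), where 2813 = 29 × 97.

-1

Pull out 2: since 2813 ≡ 5 (mod 8), (2/2813) = -1.
Reciprocity: 35 ≡ 3 and 2813 ≡ 1 (mod 4), so (35/2813) = +(2813/35).
Reduce top mod 35: now compute (13/35).
Reciprocity: 13 ≡ 1 and 35 ≡ 3 (mod 4), so (13/35) = +(35/13).
Reduce top mod 13: now compute (9/13).
Reciprocity: 9 ≡ 1 and 13 ≡ 1 (mod 4), so (9/13) = +(13/9).
Reduce top mod 9: now compute (4/9).
Pull out 2^2: since 9 ≡ 1 (mod 8), (2/9) = +1, so (2/9)^2 = +1.
Reached (1/9) = 1. Collecting the sign flips along the way, the symbol is -1.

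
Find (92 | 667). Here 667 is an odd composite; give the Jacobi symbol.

Pull out 2^2: since 667 ≡ 3 (mod 8), (2/667) = -1, so (2/667)^2 = +1.
Reciprocity: 23 ≡ 3 and 667 ≡ 3 (mod 4), so (23/667) = −(667/23).
Reduce top mod 23: now compute (0/23).
Top reduces to 0: gcd > 1, so the symbol is 0.

0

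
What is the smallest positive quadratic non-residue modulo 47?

5

(2/47) = +1, so 2 is a residue.
(3/47) = +1, so 3 is a residue.
(4/47) = +1, so 4 is a residue.
(5/47) = −1, so 5 is the smallest positive non-residue mod 47.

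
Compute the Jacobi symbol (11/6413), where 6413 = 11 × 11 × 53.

Reciprocity: 11 ≡ 3 and 6413 ≡ 1 (mod 4), so (11/6413) = +(6413/11).
Reduce top mod 11: now compute (0/11).
Top reduces to 0: gcd > 1, so the symbol is 0.

0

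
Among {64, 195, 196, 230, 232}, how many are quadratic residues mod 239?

(64/239) = +1 → QR.
(195/239) = -1 → non-residue.
(196/239) = +1 → QR.
(230/239) = -1 → non-residue.
(232/239) = +1 → QR.
Total quadratic residues among the 5: 3.

3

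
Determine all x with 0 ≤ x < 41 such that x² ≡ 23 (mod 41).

8, 33

41 ≡ 1 (mod 4), so we find a root by search.
Trying successive values, 8² = 64 ≡ 23 (mod 41). The other root is 41 − 8 = 33.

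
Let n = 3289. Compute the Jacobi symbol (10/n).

1

Pull out 2: since 3289 ≡ 1 (mod 8), (2/3289) = +1.
Reciprocity: 5 ≡ 1 and 3289 ≡ 1 (mod 4), so (5/3289) = +(3289/5).
Reduce top mod 5: now compute (4/5).
Pull out 2^2: since 5 ≡ 5 (mod 8), (2/5) = -1, so (2/5)^2 = +1.
Reached (1/5) = 1. Collecting the sign flips along the way, the symbol is +1.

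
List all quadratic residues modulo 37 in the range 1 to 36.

Square k = 1,…,18 (k and 37−k give the same square):
1²=1, 2²=4, 3²=9, 4²=16, 5²=25, 6²=36, 7²≡12, 8²≡27, 9²≡7, 10²≡26, 11²≡10, 12²≡33, 13²≡21, 14²≡11, 15²≡3, 16²≡34, 17²≡30, 18²≡28 (mod 37).
So the quadratic residues mod 37 are {1, 3, 4, 7, 9, 10, 11, 12, 16, 21, 25, 26, 27, 28, 30, 33, 34, 36}.

1,3,4,7,9,10,11,12,16,21,25,26,27,28,30,33,34,36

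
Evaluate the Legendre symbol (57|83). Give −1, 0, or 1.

-1

Reciprocity: 57 ≡ 1 and 83 ≡ 3 (mod 4), so (57/83) = +(83/57).
Reduce top mod 57: now compute (26/57).
Pull out 2: since 57 ≡ 1 (mod 8), (2/57) = +1.
Reciprocity: 13 ≡ 1 and 57 ≡ 1 (mod 4), so (13/57) = +(57/13).
Reduce top mod 13: now compute (5/13).
Reciprocity: 5 ≡ 1 and 13 ≡ 1 (mod 4), so (5/13) = +(13/5).
Reduce top mod 5: now compute (3/5).
Reciprocity: 3 ≡ 3 and 5 ≡ 1 (mod 4), so (3/5) = +(5/3).
Reduce top mod 3: now compute (2/3).
Pull out 2: since 3 ≡ 3 (mod 8), (2/3) = -1.
Reached (1/3) = 1. Collecting the sign flips along the way, the symbol is -1.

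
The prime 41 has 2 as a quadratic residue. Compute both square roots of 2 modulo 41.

17, 24

41 ≡ 1 (mod 4), so we find a root by search.
Trying successive values, 17² = 289 ≡ 2 (mod 41). The other root is 41 − 17 = 24.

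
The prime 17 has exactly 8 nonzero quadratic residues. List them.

Square k = 1,…,8 (k and 17−k give the same square):
1²=1, 2²=4, 3²=9, 4²=16, 5²≡8, 6²≡2, 7²≡15, 8²≡13 (mod 17).
So the quadratic residues mod 17 are {1, 2, 4, 8, 9, 13, 15, 16}.

1,2,4,8,9,13,15,16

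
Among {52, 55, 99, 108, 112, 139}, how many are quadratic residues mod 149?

1

(52/149) = -1 → non-residue.
(55/149) = -1 → non-residue.
(99/149) = -1 → non-residue.
(108/149) = -1 → non-residue.
(112/149) = +1 → QR.
(139/149) = -1 → non-residue.
Total quadratic residues among the 6: 1.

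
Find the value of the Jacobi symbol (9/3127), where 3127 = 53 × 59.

Reciprocity: 9 ≡ 1 and 3127 ≡ 3 (mod 4), so (9/3127) = +(3127/9).
Reduce top mod 9: now compute (4/9).
Pull out 2^2: since 9 ≡ 1 (mod 8), (2/9) = +1, so (2/9)^2 = +1.
Reached (1/9) = 1. Collecting the sign flips along the way, the symbol is +1.

1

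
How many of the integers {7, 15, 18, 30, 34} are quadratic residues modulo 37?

(7/37) = +1 → QR.
(15/37) = -1 → non-residue.
(18/37) = -1 → non-residue.
(30/37) = +1 → QR.
(34/37) = +1 → QR.
Total quadratic residues among the 5: 3.

3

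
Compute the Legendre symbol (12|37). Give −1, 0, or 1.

1

Pull out 2^2: since 37 ≡ 5 (mod 8), (2/37) = -1, so (2/37)^2 = +1.
Reciprocity: 3 ≡ 3 and 37 ≡ 1 (mod 4), so (3/37) = +(37/3).
Reduce top mod 3: now compute (1/3).
Reached (1/3) = 1. Collecting the sign flips along the way, the symbol is +1.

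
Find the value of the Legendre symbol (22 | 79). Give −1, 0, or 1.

Euler's criterion: (22/79) ≡ 22^39 (mod 79).
22^2 ≡ 10 (mod 79)
22^4 ≡ 21 (mod 79)
22^8 ≡ 46 (mod 79)
22^16 ≡ 62 (mod 79)
22^32 ≡ 52 (mod 79)
22^39 = 22^(32+4+2+1) ≡ 1 (mod 79).
Result is 1, so (22/79) = 1.

1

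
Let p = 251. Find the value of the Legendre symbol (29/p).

Reciprocity: 29 ≡ 1 and 251 ≡ 3 (mod 4), so (29/251) = +(251/29).
Reduce top mod 29: now compute (19/29).
Reciprocity: 19 ≡ 3 and 29 ≡ 1 (mod 4), so (19/29) = +(29/19).
Reduce top mod 19: now compute (10/19).
Pull out 2: since 19 ≡ 3 (mod 8), (2/19) = -1.
Reciprocity: 5 ≡ 1 and 19 ≡ 3 (mod 4), so (5/19) = +(19/5).
Reduce top mod 5: now compute (4/5).
Pull out 2^2: since 5 ≡ 5 (mod 8), (2/5) = -1, so (2/5)^2 = +1.
Reached (1/5) = 1. Collecting the sign flips along the way, the symbol is -1.

-1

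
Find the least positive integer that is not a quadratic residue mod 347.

2

(2/347) = −1, so 2 is the smallest positive non-residue mod 347.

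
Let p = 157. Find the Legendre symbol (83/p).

-1

Euler's criterion: (83/157) ≡ 83^78 (mod 157).
83^2 ≡ 138 (mod 157)
83^4 ≡ 47 (mod 157)
83^8 ≡ 11 (mod 157)
83^16 ≡ 121 (mod 157)
83^32 ≡ 40 (mod 157)
83^64 ≡ 30 (mod 157)
83^78 = 83^(64+8+4+2) ≡ 156 (mod 157).
Result is 156 ≡ −1, so (83/157) = −1.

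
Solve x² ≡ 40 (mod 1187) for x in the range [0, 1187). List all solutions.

563, 624

Since 1187 ≡ 3 (mod 4), a square root of 40 is 40^((1187+1)/4) = 40^297 mod 1187.
Repeated squaring: 40^2≡413, 40^4≡828, 40^8≡685, 40^16≡360, 40^32≡217, 40^64≡796, 40^128≡945, 40^256≡401 (mod 1187).
40^297 = 40^(256+32+8+1) ≡ 624 (mod 1187).
Check: 624² = 389376 ≡ 40 (mod 1187). The two roots are 563 and 624.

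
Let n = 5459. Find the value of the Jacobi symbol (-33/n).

First reduce: -33 ≡ 5426 (mod 5459).
Pull out 2: since 5459 ≡ 3 (mod 8), (2/5459) = -1.
Reciprocity: 2713 ≡ 1 and 5459 ≡ 3 (mod 4), so (2713/5459) = +(5459/2713).
Reduce top mod 2713: now compute (33/2713).
Reciprocity: 33 ≡ 1 and 2713 ≡ 1 (mod 4), so (33/2713) = +(2713/33).
Reduce top mod 33: now compute (7/33).
Reciprocity: 7 ≡ 3 and 33 ≡ 1 (mod 4), so (7/33) = +(33/7).
Reduce top mod 7: now compute (5/7).
Reciprocity: 5 ≡ 1 and 7 ≡ 3 (mod 4), so (5/7) = +(7/5).
Reduce top mod 5: now compute (2/5).
Pull out 2: since 5 ≡ 5 (mod 8), (2/5) = -1.
Reached (1/5) = 1. Collecting the sign flips along the way, the symbol is +1.

1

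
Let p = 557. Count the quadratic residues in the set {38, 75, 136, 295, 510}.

(38/557) = -1 → non-residue.
(75/557) = -1 → non-residue.
(136/557) = -1 → non-residue.
(295/557) = -1 → non-residue.
(510/557) = -1 → non-residue.
Total quadratic residues among the 5: 0.

0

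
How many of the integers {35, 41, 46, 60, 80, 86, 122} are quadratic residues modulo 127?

(35/127) = +1 → QR.
(41/127) = +1 → QR.
(46/127) = -1 → non-residue.
(60/127) = +1 → QR.
(80/127) = -1 → non-residue.
(86/127) = -1 → non-residue.
(122/127) = +1 → QR.
Total quadratic residues among the 7: 4.

4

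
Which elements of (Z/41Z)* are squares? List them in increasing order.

1,2,4,5,8,9,10,16,18,20,21,23,25,31,32,33,36,37,39,40

Square k = 1,…,20 (k and 41−k give the same square):
1²=1, 2²=4, 3²=9, 4²=16, 5²=25, 6²=36, 7²≡8, 8²≡23, 9²≡40, 10²≡18, 11²≡39, 12²≡21, 13²≡5, 14²≡32, 15²≡20, 16²≡10, 17²≡2, 18²≡37, 19²≡33, 20²≡31 (mod 41).
So the quadratic residues mod 41 are {1, 2, 4, 5, 8, 9, 10, 16, 18, 20, 21, 23, 25, 31, 32, 33, 36, 37, 39, 40}.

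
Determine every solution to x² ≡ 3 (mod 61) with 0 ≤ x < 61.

61 ≡ 1 (mod 4), so we find a root by search.
Trying successive values, 8² = 64 ≡ 3 (mod 61). The other root is 61 − 8 = 53.

8, 53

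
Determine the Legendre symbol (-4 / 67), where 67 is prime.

Euler's criterion: (-4/67) ≡ 63^33 (mod 67).
63^2 ≡ 16 (mod 67)
63^4 ≡ 55 (mod 67)
63^8 ≡ 10 (mod 67)
63^16 ≡ 33 (mod 67)
63^32 ≡ 17 (mod 67)
63^33 = 63^(32+1) ≡ 66 (mod 67).
Result is 66 ≡ −1, so (-4/67) = −1.

-1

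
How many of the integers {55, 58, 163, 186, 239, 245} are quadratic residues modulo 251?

(55/251) = -1 → non-residue.
(58/251) = +1 → QR.
(163/251) = -1 → non-residue.
(186/251) = -1 → non-residue.
(239/251) = -1 → non-residue.
(245/251) = +1 → QR.
Total quadratic residues among the 6: 2.

2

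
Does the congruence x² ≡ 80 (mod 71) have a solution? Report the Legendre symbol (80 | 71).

Euler's criterion: (80/71) ≡ 9^35 (mod 71).
9^2 ≡ 10 (mod 71)
9^4 ≡ 29 (mod 71)
9^8 ≡ 60 (mod 71)
9^16 ≡ 50 (mod 71)
9^32 ≡ 15 (mod 71)
9^35 = 9^(32+2+1) ≡ 1 (mod 71).
Result is 1, so (80/71) = 1.

1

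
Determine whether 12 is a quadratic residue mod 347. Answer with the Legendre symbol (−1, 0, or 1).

Euler's criterion: (12/347) ≡ 12^173 (mod 347).
12^2 ≡ 144 (mod 347)
12^4 ≡ 263 (mod 347)
12^8 ≡ 116 (mod 347)
12^16 ≡ 270 (mod 347)
12^32 ≡ 30 (mod 347)
12^64 ≡ 206 (mod 347)
12^128 ≡ 102 (mod 347)
12^173 = 12^(128+32+8+4+1) ≡ 1 (mod 347).
Result is 1, so (12/347) = 1.

1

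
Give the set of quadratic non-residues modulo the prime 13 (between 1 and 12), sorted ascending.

2 5 6 7 8 11

Square k = 1,…,6 (k and 13−k give the same square):
1²=1, 2²=4, 3²=9, 4²≡3, 5²≡12, 6²≡10 (mod 13).
The residues are {1, 3, 4, 9, 10, 12}; the non-residues are the remaining 6 nonzero classes.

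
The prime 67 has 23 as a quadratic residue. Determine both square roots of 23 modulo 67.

Since 67 ≡ 3 (mod 4), a square root of 23 is 23^((67+1)/4) = 23^17 mod 67.
Repeated squaring: 23^2≡60, 23^4≡49, 23^8≡56, 23^16≡54 (mod 67).
23^17 = 23^(16+1) ≡ 36 (mod 67).
Check: 36² = 1296 ≡ 23 (mod 67). The two roots are 31 and 36.

31, 36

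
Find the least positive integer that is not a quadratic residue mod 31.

3

(2/31) = +1, so 2 is a residue.
(3/31) = −1, so 3 is the smallest positive non-residue mod 31.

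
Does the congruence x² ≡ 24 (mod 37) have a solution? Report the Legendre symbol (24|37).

Pull out 2^3: since 37 ≡ 5 (mod 8), (2/37) = -1, so (2/37)^3 = -1.
Reciprocity: 3 ≡ 3 and 37 ≡ 1 (mod 4), so (3/37) = +(37/3).
Reduce top mod 3: now compute (1/3).
Reached (1/3) = 1. Collecting the sign flips along the way, the symbol is -1.

-1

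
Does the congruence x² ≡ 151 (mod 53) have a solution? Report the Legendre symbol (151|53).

-1

First reduce: 151 ≡ 45 (mod 53).
Reciprocity: 45 ≡ 1 and 53 ≡ 1 (mod 4), so (45/53) = +(53/45).
Reduce top mod 45: now compute (8/45).
Pull out 2^3: since 45 ≡ 5 (mod 8), (2/45) = -1, so (2/45)^3 = -1.
Reached (1/45) = 1. Collecting the sign flips along the way, the symbol is -1.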